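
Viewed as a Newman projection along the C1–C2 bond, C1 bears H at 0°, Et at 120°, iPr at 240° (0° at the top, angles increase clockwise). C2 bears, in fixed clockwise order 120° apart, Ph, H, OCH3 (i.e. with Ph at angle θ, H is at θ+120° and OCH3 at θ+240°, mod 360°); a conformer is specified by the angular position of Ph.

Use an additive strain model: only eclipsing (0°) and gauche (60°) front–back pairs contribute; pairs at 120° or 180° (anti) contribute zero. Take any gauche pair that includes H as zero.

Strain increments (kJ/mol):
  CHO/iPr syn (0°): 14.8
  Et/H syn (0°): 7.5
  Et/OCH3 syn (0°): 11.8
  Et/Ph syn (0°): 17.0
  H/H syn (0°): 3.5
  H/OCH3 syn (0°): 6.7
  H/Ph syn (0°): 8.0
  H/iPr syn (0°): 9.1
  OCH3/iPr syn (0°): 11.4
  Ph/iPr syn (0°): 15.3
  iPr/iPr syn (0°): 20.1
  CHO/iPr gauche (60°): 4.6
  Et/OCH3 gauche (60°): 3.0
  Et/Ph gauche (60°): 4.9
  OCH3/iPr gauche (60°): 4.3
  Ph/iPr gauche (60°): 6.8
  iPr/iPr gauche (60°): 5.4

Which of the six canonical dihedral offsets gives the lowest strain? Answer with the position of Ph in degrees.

Ph at 0° (eclipsed): H–Ph eclipsed, Et–H eclipsed, iPr–OCH3 eclipsed; 8.0 + 7.5 + 11.4 = 26.9 kJ/mol.
Ph at 60° (staggered): Et–Ph gauche, iPr–OCH3 gauche; 4.9 + 4.3 = 9.2 kJ/mol.
Ph at 120° (eclipsed): H–OCH3 eclipsed, Et–Ph eclipsed, iPr–H eclipsed; 6.7 + 17.0 + 9.1 = 32.8 kJ/mol.
Ph at 180° (staggered): Et–Ph gauche, Et–OCH3 gauche, iPr–Ph gauche; 4.9 + 3.0 + 6.8 = 14.7 kJ/mol.
Ph at 240° (eclipsed): H–H eclipsed, Et–OCH3 eclipsed, iPr–Ph eclipsed; 3.5 + 11.8 + 15.3 = 30.6 kJ/mol.
Ph at 300° (staggered): Et–OCH3 gauche, iPr–Ph gauche, iPr–OCH3 gauche; 3.0 + 6.8 + 4.3 = 14.1 kJ/mol.
The minimum (9.2 kJ/mol) occurs with Ph at 60°.

60°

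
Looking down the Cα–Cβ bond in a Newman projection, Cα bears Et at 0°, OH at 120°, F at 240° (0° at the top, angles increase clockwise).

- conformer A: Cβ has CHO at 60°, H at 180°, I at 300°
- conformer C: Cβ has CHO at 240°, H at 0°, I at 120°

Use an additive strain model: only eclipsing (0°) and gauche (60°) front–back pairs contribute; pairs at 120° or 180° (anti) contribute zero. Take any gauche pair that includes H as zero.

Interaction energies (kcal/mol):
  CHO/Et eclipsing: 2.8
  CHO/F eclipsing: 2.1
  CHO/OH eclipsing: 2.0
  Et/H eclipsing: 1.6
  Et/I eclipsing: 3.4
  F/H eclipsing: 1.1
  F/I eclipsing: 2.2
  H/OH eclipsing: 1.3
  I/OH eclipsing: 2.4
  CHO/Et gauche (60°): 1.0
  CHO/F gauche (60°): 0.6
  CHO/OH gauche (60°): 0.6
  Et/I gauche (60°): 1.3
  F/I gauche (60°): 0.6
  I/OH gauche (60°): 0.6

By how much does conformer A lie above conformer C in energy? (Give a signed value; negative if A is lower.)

A (staggered): Et(0°)/CHO(60°) gauche 1.0; Et(0°)/I(300°) gauche 1.3; OH(120°)/CHO(60°) gauche 0.6; F(240°)/I(300°) gauche 0.6 → 3.5 kcal/mol.
C (eclipsed): Et(0°)/H(0°) eclipsed 1.6; OH(120°)/I(120°) eclipsed 2.4; F(240°)/CHO(240°) eclipsed 2.1 → 6.1 kcal/mol.
E(A) − E(C) = 3.5 − 6.1 = -2.6 kcal/mol.

-2.6 kcal/mol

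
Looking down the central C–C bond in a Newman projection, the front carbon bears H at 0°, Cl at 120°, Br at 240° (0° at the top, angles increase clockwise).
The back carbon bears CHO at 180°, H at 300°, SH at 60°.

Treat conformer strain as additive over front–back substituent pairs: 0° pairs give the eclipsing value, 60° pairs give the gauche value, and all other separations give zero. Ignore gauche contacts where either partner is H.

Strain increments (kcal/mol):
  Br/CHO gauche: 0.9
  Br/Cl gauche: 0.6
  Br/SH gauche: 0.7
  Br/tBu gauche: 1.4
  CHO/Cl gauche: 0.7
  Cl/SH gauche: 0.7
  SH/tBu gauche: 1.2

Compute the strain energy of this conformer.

This conformer (staggered): Cl(120°)/CHO(180°) gauche 0.7; Cl(120°)/SH(60°) gauche 0.7; Br(240°)/CHO(180°) gauche 0.9 → 2.3 kcal/mol.

2.3 kcal/mol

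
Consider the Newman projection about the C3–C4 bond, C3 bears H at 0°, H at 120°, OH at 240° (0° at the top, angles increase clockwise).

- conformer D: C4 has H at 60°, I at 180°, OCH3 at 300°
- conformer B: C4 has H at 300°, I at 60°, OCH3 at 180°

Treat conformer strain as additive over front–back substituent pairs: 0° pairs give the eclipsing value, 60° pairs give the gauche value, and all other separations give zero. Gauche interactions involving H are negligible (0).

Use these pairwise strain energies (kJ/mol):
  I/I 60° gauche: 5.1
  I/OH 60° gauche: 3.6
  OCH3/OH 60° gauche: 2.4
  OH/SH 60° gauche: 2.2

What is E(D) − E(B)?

D (staggered): OH(240°)/I(180°) gauche 3.6; OH(240°)/OCH3(300°) gauche 2.4 → 6.0 kJ/mol.
B (staggered): OH(240°)/OCH3(180°) gauche 2.4 → 2.4 kJ/mol.
E(D) − E(B) = 6.0 − 2.4 = +3.6 kJ/mol.

+3.6 kJ/mol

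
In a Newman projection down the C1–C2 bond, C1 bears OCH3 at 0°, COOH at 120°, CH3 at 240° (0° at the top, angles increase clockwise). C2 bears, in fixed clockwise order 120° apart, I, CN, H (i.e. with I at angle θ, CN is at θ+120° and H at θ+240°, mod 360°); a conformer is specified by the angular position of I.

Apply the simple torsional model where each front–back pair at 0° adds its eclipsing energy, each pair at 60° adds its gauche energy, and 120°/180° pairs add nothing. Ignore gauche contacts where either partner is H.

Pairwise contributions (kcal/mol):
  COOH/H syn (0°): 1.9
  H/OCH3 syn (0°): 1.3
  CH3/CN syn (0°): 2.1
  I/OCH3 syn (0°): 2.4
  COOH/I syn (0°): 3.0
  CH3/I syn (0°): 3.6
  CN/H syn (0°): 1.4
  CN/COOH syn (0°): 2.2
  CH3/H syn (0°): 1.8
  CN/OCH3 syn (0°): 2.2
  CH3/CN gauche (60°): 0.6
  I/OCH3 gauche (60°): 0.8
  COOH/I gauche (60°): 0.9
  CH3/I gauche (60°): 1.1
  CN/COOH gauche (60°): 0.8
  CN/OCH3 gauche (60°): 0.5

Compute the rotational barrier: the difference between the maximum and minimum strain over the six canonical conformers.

I at 0° is eclipsed. OCH3 at 0° is eclipsed with I at 0° (2.4); COOH at 120° is eclipsed with CN at 120° (2.2); CH3 at 240° is eclipsed with H at 240° (1.8). Total 6.4 kcal/mol.
I at 60° is staggered. OCH3 at 0° is gauche with I at 60° (0.8); COOH at 120° is gauche with I at 60° (0.9); COOH at 120° is gauche with CN at 180° (0.8); CH3 at 240° is gauche with CN at 180° (0.6). Total 3.1 kcal/mol.
I at 120° is eclipsed. OCH3 at 0° is eclipsed with H at 0° (1.3); COOH at 120° is eclipsed with I at 120° (3.0); CH3 at 240° is eclipsed with CN at 240° (2.1). Total 6.4 kcal/mol.
I at 180° is staggered. OCH3 at 0° is gauche with CN at 300° (0.5); COOH at 120° is gauche with I at 180° (0.9); CH3 at 240° is gauche with I at 180° (1.1); CH3 at 240° is gauche with CN at 300° (0.6). Total 3.1 kcal/mol.
I at 240° is eclipsed. OCH3 at 0° is eclipsed with CN at 0° (2.2); COOH at 120° is eclipsed with H at 120° (1.9); CH3 at 240° is eclipsed with I at 240° (3.6). Total 7.7 kcal/mol.
I at 300° is staggered. OCH3 at 0° is gauche with I at 300° (0.8); OCH3 at 0° is gauche with CN at 60° (0.5); COOH at 120° is gauche with CN at 60° (0.8); CH3 at 240° is gauche with I at 300° (1.1). Total 3.2 kcal/mol.
Max at 240° (7.7 kcal/mol), min at 60° (3.1 kcal/mol); barrier = 4.6 kcal/mol.

4.6 kcal/mol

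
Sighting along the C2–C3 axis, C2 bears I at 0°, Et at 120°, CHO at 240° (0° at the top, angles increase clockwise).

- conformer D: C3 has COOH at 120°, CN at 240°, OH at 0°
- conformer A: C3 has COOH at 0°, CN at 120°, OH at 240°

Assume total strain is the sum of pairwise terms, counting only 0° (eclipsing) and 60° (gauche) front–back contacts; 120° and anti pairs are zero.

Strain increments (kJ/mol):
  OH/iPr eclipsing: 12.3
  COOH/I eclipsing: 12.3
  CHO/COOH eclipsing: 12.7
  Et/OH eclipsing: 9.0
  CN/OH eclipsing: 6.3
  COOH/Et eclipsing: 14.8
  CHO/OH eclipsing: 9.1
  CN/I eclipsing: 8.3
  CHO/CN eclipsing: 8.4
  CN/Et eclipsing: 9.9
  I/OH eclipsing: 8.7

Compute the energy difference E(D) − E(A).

D (eclipsed): I(0°)/OH(0°) eclipsed 8.7; Et(120°)/COOH(120°) eclipsed 14.8; CHO(240°)/CN(240°) eclipsed 8.4 → 31.9 kJ/mol.
A (eclipsed): I(0°)/COOH(0°) eclipsed 12.3; Et(120°)/CN(120°) eclipsed 9.9; CHO(240°)/OH(240°) eclipsed 9.1 → 31.3 kJ/mol.
E(D) − E(A) = 31.9 − 31.3 = +0.6 kJ/mol.

+0.6 kJ/mol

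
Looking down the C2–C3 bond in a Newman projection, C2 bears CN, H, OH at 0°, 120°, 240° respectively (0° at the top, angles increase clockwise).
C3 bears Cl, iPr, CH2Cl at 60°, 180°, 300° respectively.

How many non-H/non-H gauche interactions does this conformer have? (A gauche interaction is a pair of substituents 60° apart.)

4

Non-H gauche pairs: CN(0°)/Cl(60°); CN(0°)/CH2Cl(300°); OH(240°)/iPr(180°); OH(240°)/CH2Cl(300°) — 4 interactions.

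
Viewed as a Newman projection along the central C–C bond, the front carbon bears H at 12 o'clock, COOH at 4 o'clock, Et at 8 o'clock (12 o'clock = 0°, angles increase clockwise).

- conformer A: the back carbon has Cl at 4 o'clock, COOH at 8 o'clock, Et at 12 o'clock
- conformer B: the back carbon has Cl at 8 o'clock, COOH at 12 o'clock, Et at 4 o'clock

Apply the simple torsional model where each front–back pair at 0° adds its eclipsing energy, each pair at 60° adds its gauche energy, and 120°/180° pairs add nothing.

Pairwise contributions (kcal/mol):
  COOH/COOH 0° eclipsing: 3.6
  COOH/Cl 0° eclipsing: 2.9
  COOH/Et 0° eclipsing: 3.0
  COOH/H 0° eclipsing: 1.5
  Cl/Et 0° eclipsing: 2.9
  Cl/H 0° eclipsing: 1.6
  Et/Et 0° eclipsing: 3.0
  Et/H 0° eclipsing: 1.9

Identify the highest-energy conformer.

A

A (eclipsed): H(0°)/Et(0°) eclipsed 1.9; COOH(120°)/Cl(120°) eclipsed 2.9; Et(240°)/COOH(240°) eclipsed 3.0 → 7.8 kcal/mol.
B (eclipsed): H(0°)/COOH(0°) eclipsed 1.5; COOH(120°)/Et(120°) eclipsed 3.0; Et(240°)/Cl(240°) eclipsed 2.9 → 7.4 kcal/mol.
A has the highest total (7.8 kcal/mol).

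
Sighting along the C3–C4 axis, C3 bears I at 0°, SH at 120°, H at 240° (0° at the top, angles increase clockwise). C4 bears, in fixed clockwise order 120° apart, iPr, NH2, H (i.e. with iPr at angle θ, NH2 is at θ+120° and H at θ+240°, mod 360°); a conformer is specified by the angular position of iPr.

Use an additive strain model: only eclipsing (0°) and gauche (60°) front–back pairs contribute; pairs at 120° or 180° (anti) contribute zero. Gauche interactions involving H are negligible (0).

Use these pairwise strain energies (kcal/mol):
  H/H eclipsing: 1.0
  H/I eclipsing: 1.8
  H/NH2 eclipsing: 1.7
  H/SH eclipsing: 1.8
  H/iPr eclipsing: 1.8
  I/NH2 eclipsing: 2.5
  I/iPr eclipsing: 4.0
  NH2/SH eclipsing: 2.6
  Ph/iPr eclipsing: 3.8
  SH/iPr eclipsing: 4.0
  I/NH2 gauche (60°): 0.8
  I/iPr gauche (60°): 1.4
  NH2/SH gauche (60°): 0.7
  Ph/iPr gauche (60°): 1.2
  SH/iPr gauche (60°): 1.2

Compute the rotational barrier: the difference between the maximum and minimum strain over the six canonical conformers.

iPr at 0° (eclipsed): I(0°)/iPr(0°) eclipsed 4.0; SH(120°)/NH2(120°) eclipsed 2.6; H(240°)/H(240°) eclipsed 1.0 → 7.6 kcal/mol.
iPr at 60° (staggered): I(0°)/iPr(60°) gauche 1.4; SH(120°)/iPr(60°) gauche 1.2; SH(120°)/NH2(180°) gauche 0.7 → 3.3 kcal/mol.
iPr at 120° (eclipsed): I(0°)/H(0°) eclipsed 1.8; SH(120°)/iPr(120°) eclipsed 4.0; H(240°)/NH2(240°) eclipsed 1.7 → 7.5 kcal/mol.
iPr at 180° (staggered): I(0°)/NH2(300°) gauche 0.8; SH(120°)/iPr(180°) gauche 1.2 → 2.0 kcal/mol.
iPr at 240° (eclipsed): I(0°)/NH2(0°) eclipsed 2.5; SH(120°)/H(120°) eclipsed 1.8; H(240°)/iPr(240°) eclipsed 1.8 → 6.1 kcal/mol.
iPr at 300° (staggered): I(0°)/iPr(300°) gauche 1.4; I(0°)/NH2(60°) gauche 0.8; SH(120°)/NH2(60°) gauche 0.7 → 2.9 kcal/mol.
Max at 0° (7.6 kcal/mol), min at 180° (2.0 kcal/mol); barrier = 5.6 kcal/mol.

5.6 kcal/mol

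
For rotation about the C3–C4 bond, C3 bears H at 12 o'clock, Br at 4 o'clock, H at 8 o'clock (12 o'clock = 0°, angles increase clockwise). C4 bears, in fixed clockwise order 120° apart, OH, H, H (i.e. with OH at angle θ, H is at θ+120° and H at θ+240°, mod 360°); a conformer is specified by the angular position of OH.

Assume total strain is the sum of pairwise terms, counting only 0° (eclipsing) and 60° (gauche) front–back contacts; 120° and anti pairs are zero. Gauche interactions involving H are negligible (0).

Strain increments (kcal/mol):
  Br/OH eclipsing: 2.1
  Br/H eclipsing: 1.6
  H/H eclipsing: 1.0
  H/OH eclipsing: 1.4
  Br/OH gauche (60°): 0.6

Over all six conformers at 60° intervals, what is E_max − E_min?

4.1 kcal/mol

OH at 0° (eclipsed): H–OH eclipsed, Br–H eclipsed, H–H eclipsed; 1.4 + 1.6 + 1.0 = 4.0 kcal/mol.
OH at 60° (staggered): Br–OH gauche; 0.6 = 0.6 kcal/mol.
OH at 120° (eclipsed): H–H eclipsed, Br–OH eclipsed, H–H eclipsed; 1.0 + 2.1 + 1.0 = 4.1 kcal/mol.
OH at 180° (staggered): Br–OH gauche; 0.6 = 0.6 kcal/mol.
OH at 240° (eclipsed): H–H eclipsed, Br–H eclipsed, H–OH eclipsed; 1.0 + 1.6 + 1.4 = 4.0 kcal/mol.
OH at 300° (staggered): no non-H gauche contacts → 0.0 kcal/mol.
Max at 120° (4.1 kcal/mol), min at 300° (0.0 kcal/mol); barrier = 4.1 kcal/mol.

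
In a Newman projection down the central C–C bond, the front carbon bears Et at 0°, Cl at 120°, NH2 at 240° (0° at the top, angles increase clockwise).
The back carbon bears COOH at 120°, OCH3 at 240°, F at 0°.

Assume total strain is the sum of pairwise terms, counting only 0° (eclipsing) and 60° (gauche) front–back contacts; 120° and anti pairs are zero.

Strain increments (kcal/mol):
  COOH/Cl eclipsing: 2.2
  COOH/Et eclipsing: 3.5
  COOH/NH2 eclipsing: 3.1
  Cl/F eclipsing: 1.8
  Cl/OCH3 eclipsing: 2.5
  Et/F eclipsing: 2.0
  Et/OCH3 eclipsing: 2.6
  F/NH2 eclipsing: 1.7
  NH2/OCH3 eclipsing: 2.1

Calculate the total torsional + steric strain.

This conformer (eclipsed): Et–F eclipsed, Cl–COOH eclipsed, NH2–OCH3 eclipsed; 2.0 + 2.2 + 2.1 = 6.3 kcal/mol.

6.3 kcal/mol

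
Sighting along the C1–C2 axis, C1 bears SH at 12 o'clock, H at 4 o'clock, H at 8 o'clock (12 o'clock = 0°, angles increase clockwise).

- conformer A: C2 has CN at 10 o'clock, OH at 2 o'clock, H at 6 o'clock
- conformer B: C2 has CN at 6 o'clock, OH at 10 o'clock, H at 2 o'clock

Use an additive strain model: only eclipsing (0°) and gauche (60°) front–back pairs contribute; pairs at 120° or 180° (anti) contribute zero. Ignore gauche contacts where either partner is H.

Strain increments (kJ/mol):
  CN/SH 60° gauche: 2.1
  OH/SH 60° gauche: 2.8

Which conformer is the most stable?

A (staggered): SH–CN gauche, SH–OH gauche; 2.1 + 2.8 = 4.9 kJ/mol.
B (staggered): SH–OH gauche; 2.8 = 2.8 kJ/mol.
B has the lowest total (2.8 kJ/mol).

B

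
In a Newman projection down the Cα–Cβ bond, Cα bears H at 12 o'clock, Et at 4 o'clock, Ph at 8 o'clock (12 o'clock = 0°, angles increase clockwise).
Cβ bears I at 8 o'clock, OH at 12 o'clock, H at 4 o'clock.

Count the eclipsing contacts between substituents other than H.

1

Non-H eclipsing pairs: Ph(240°)/I(240°) — 1 interaction.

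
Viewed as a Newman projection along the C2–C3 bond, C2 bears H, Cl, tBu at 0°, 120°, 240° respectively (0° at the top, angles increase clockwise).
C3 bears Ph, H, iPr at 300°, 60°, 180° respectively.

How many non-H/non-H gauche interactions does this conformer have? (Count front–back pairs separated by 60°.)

Non-H gauche pairs: Cl(120°)/iPr(180°); tBu(240°)/Ph(300°); tBu(240°)/iPr(180°) — 3 interactions.

3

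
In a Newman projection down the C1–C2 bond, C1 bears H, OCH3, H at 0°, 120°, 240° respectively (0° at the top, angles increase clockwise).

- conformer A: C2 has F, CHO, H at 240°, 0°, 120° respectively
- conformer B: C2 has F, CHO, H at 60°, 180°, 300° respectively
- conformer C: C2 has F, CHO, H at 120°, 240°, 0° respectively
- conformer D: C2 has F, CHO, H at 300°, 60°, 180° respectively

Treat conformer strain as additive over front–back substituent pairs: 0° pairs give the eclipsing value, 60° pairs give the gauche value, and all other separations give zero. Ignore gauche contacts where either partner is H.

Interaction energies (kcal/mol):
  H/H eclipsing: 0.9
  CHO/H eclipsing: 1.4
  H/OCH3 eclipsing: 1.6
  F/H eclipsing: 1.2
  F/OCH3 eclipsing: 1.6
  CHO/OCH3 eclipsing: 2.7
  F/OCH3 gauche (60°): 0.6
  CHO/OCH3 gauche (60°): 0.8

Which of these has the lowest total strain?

D

A (eclipsed): H(0°)/CHO(0°) eclipsed 1.4; OCH3(120°)/H(120°) eclipsed 1.6; H(240°)/F(240°) eclipsed 1.2 → 4.2 kcal/mol.
B (staggered): OCH3(120°)/F(60°) gauche 0.6; OCH3(120°)/CHO(180°) gauche 0.8 → 1.4 kcal/mol.
C (eclipsed): H(0°)/H(0°) eclipsed 0.9; OCH3(120°)/F(120°) eclipsed 1.6; H(240°)/CHO(240°) eclipsed 1.4 → 3.9 kcal/mol.
D (staggered): OCH3(120°)/CHO(60°) gauche 0.8 → 0.8 kcal/mol.
D has the lowest total (0.8 kcal/mol).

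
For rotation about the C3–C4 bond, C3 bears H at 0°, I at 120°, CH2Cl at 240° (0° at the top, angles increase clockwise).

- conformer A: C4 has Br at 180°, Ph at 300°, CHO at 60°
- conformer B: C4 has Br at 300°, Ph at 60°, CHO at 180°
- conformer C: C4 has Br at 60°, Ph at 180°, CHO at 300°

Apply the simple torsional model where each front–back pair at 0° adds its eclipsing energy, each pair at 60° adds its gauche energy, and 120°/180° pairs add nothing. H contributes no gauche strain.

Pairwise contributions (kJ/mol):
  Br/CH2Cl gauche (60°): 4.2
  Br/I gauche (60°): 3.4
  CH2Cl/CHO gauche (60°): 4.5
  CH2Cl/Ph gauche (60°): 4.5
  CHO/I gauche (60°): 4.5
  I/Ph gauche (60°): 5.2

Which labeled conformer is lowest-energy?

A

A (staggered): I–Br gauche, I–CHO gauche, CH2Cl–Br gauche, CH2Cl–Ph gauche; 3.4 + 4.5 + 4.2 + 4.5 = 16.6 kJ/mol.
B (staggered): I–Ph gauche, I–CHO gauche, CH2Cl–Br gauche, CH2Cl–CHO gauche; 5.2 + 4.5 + 4.2 + 4.5 = 18.4 kJ/mol.
C (staggered): I–Br gauche, I–Ph gauche, CH2Cl–Ph gauche, CH2Cl–CHO gauche; 3.4 + 5.2 + 4.5 + 4.5 = 17.6 kJ/mol.
A has the lowest total (16.6 kJ/mol).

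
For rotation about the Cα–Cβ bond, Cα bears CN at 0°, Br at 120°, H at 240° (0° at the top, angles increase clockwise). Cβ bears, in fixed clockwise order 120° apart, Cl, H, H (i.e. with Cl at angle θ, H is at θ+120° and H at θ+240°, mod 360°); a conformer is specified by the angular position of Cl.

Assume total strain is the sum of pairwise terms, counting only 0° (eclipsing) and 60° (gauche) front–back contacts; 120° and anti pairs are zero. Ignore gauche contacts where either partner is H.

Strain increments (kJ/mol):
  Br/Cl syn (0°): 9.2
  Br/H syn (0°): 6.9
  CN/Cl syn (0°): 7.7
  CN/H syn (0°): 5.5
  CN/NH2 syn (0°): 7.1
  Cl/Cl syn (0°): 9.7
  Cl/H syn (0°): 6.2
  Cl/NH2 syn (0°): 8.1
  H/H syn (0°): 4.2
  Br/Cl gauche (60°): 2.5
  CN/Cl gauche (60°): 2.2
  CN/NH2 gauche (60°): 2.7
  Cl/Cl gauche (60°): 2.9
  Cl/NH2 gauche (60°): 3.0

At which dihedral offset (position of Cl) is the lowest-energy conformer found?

Cl at 0° is eclipsed. CN at 0° is eclipsed with Cl at 0° (7.7); Br at 120° is eclipsed with H at 120° (6.9); H at 240° is eclipsed with H at 240° (4.2). Total 18.8 kJ/mol.
Cl at 60° is staggered. CN at 0° is gauche with Cl at 60° (2.2); Br at 120° is gauche with Cl at 60° (2.5). Total 4.7 kJ/mol.
Cl at 120° is eclipsed. CN at 0° is eclipsed with H at 0° (5.5); Br at 120° is eclipsed with Cl at 120° (9.2); H at 240° is eclipsed with H at 240° (4.2). Total 18.9 kJ/mol.
Cl at 180° is staggered. Br at 120° is gauche with Cl at 180° (2.5). Total 2.5 kJ/mol.
Cl at 240° is eclipsed. CN at 0° is eclipsed with H at 0° (5.5); Br at 120° is eclipsed with H at 120° (6.9); H at 240° is eclipsed with Cl at 240° (6.2). Total 18.6 kJ/mol.
Cl at 300° is staggered. CN at 0° is gauche with Cl at 300° (2.2). Total 2.2 kJ/mol.
The minimum (2.2 kJ/mol) occurs with Cl at 300°.

300°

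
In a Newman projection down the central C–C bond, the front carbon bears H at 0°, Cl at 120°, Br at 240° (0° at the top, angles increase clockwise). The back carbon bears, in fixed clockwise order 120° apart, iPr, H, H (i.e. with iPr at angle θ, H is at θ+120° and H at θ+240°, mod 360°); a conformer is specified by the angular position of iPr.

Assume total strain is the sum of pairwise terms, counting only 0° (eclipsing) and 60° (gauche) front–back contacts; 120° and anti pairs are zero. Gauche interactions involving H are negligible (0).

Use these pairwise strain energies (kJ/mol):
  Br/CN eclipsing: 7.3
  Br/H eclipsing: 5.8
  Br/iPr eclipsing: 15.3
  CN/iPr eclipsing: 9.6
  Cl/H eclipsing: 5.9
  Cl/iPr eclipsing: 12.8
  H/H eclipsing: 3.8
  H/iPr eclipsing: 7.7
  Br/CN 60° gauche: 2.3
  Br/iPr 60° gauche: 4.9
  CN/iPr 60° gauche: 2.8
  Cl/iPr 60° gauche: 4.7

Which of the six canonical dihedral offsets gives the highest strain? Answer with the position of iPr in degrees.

240°

iPr at 0° (eclipsed): H(0°)/iPr(0°) eclipsed 7.7; Cl(120°)/H(120°) eclipsed 5.9; Br(240°)/H(240°) eclipsed 5.8 → 19.4 kJ/mol.
iPr at 60° (staggered): Cl(120°)/iPr(60°) gauche 4.7 → 4.7 kJ/mol.
iPr at 120° (eclipsed): H(0°)/H(0°) eclipsed 3.8; Cl(120°)/iPr(120°) eclipsed 12.8; Br(240°)/H(240°) eclipsed 5.8 → 22.4 kJ/mol.
iPr at 180° (staggered): Cl(120°)/iPr(180°) gauche 4.7; Br(240°)/iPr(180°) gauche 4.9 → 9.6 kJ/mol.
iPr at 240° (eclipsed): H(0°)/H(0°) eclipsed 3.8; Cl(120°)/H(120°) eclipsed 5.9; Br(240°)/iPr(240°) eclipsed 15.3 → 25.0 kJ/mol.
iPr at 300° (staggered): Br(240°)/iPr(300°) gauche 4.9 → 4.9 kJ/mol.
The maximum (25.0 kJ/mol) occurs with iPr at 240°.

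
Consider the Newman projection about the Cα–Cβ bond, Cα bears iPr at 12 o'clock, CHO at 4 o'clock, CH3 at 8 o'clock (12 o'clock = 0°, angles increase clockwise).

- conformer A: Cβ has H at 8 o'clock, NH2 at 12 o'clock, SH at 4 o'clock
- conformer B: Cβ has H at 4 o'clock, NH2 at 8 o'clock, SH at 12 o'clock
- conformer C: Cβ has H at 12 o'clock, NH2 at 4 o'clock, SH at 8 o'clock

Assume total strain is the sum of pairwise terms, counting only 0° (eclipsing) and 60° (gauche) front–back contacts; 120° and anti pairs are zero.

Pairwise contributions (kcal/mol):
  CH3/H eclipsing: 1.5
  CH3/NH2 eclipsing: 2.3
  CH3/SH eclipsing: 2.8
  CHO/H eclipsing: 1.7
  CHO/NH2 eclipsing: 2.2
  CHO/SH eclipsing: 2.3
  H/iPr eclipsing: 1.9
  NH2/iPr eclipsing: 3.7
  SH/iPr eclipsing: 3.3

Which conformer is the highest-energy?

A

A is eclipsed. iPr at 0° is eclipsed with NH2 at 0° (3.7); CHO at 120° is eclipsed with SH at 120° (2.3); CH3 at 240° is eclipsed with H at 240° (1.5). Total 7.5 kcal/mol.
B is eclipsed. iPr at 0° is eclipsed with SH at 0° (3.3); CHO at 120° is eclipsed with H at 120° (1.7); CH3 at 240° is eclipsed with NH2 at 240° (2.3). Total 7.3 kcal/mol.
C is eclipsed. iPr at 0° is eclipsed with H at 0° (1.9); CHO at 120° is eclipsed with NH2 at 120° (2.2); CH3 at 240° is eclipsed with SH at 240° (2.8). Total 6.9 kcal/mol.
A has the highest total (7.5 kcal/mol).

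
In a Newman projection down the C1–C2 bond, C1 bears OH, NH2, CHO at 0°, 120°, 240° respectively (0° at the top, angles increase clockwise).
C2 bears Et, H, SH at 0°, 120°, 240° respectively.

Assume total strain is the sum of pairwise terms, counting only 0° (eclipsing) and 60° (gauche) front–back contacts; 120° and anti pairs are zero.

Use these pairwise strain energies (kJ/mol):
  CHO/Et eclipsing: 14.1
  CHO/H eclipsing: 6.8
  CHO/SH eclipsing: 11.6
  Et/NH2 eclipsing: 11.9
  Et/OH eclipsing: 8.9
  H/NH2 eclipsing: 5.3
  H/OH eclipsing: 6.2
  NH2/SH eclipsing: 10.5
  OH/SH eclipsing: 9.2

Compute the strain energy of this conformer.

25.8 kJ/mol

This conformer is eclipsed. OH at 0° is eclipsed with Et at 0° (8.9); NH2 at 120° is eclipsed with H at 120° (5.3); CHO at 240° is eclipsed with SH at 240° (11.6). Total 25.8 kJ/mol.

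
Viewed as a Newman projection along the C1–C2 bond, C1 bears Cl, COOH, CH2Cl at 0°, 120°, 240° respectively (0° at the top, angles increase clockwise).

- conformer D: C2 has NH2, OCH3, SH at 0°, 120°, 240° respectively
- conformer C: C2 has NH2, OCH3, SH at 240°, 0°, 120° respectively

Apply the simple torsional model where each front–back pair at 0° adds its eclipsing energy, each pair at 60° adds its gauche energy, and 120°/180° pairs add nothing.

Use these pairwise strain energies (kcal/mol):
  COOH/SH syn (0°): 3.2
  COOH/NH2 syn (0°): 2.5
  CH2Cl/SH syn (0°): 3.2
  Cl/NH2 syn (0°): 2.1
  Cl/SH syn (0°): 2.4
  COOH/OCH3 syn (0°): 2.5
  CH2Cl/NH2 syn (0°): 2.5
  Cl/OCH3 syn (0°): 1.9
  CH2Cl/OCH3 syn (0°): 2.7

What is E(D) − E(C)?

D (eclipsed): Cl(0°)/NH2(0°) eclipsed 2.1; COOH(120°)/OCH3(120°) eclipsed 2.5; CH2Cl(240°)/SH(240°) eclipsed 3.2 → 7.8 kcal/mol.
C (eclipsed): Cl(0°)/OCH3(0°) eclipsed 1.9; COOH(120°)/SH(120°) eclipsed 3.2; CH2Cl(240°)/NH2(240°) eclipsed 2.5 → 7.6 kcal/mol.
E(D) − E(C) = 7.8 − 7.6 = +0.2 kcal/mol.

+0.2 kcal/mol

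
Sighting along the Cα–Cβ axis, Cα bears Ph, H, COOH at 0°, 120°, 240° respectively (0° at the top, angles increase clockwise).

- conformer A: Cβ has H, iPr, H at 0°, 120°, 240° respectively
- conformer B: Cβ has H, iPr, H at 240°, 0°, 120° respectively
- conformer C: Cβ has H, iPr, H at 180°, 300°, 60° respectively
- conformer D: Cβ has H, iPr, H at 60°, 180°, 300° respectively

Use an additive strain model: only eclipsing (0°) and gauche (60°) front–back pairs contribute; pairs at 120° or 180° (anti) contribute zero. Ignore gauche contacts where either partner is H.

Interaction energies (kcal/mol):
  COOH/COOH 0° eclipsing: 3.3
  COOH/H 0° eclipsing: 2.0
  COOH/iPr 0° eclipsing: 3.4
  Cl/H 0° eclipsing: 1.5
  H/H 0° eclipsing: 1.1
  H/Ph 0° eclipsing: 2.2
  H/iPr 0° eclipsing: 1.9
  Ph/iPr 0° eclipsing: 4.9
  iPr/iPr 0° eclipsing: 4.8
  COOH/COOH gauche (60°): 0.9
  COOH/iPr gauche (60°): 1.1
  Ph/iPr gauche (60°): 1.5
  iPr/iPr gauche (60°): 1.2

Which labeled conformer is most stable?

A (eclipsed): Ph–H eclipsed, H–iPr eclipsed, COOH–H eclipsed; 2.2 + 1.9 + 2.0 = 6.1 kcal/mol.
B (eclipsed): Ph–iPr eclipsed, H–H eclipsed, COOH–H eclipsed; 4.9 + 1.1 + 2.0 = 8.0 kcal/mol.
C (staggered): Ph–iPr gauche, COOH–iPr gauche; 1.5 + 1.1 = 2.6 kcal/mol.
D (staggered): COOH–iPr gauche; 1.1 = 1.1 kcal/mol.
D has the lowest total (1.1 kcal/mol).

D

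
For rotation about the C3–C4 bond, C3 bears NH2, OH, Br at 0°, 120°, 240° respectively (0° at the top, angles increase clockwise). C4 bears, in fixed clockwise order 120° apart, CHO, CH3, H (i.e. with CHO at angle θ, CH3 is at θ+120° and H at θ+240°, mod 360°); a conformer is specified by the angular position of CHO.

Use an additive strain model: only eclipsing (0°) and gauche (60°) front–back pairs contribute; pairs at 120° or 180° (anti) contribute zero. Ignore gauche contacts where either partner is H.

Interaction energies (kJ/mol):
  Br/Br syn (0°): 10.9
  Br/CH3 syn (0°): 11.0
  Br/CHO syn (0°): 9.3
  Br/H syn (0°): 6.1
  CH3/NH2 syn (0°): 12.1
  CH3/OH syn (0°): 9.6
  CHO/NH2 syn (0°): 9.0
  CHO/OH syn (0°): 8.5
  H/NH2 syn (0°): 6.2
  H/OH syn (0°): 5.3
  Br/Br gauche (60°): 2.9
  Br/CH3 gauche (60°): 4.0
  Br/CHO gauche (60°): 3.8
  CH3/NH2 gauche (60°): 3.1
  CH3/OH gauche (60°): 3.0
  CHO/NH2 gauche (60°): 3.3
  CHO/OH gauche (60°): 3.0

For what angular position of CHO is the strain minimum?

CHO at 0° is eclipsed. NH2 at 0° is eclipsed with CHO at 0° (9.0); OH at 120° is eclipsed with CH3 at 120° (9.6); Br at 240° is eclipsed with H at 240° (6.1). Total 24.7 kJ/mol.
CHO at 60° is staggered. NH2 at 0° is gauche with CHO at 60° (3.3); OH at 120° is gauche with CHO at 60° (3.0); OH at 120° is gauche with CH3 at 180° (3.0); Br at 240° is gauche with CH3 at 180° (4.0). Total 13.3 kJ/mol.
CHO at 120° is eclipsed. NH2 at 0° is eclipsed with H at 0° (6.2); OH at 120° is eclipsed with CHO at 120° (8.5); Br at 240° is eclipsed with CH3 at 240° (11.0). Total 25.7 kJ/mol.
CHO at 180° is staggered. NH2 at 0° is gauche with CH3 at 300° (3.1); OH at 120° is gauche with CHO at 180° (3.0); Br at 240° is gauche with CHO at 180° (3.8); Br at 240° is gauche with CH3 at 300° (4.0). Total 13.9 kJ/mol.
CHO at 240° is eclipsed. NH2 at 0° is eclipsed with CH3 at 0° (12.1); OH at 120° is eclipsed with H at 120° (5.3); Br at 240° is eclipsed with CHO at 240° (9.3). Total 26.7 kJ/mol.
CHO at 300° is staggered. NH2 at 0° is gauche with CHO at 300° (3.3); NH2 at 0° is gauche with CH3 at 60° (3.1); OH at 120° is gauche with CH3 at 60° (3.0); Br at 240° is gauche with CHO at 300° (3.8). Total 13.2 kJ/mol.
The minimum (13.2 kJ/mol) occurs with CHO at 300°.

300°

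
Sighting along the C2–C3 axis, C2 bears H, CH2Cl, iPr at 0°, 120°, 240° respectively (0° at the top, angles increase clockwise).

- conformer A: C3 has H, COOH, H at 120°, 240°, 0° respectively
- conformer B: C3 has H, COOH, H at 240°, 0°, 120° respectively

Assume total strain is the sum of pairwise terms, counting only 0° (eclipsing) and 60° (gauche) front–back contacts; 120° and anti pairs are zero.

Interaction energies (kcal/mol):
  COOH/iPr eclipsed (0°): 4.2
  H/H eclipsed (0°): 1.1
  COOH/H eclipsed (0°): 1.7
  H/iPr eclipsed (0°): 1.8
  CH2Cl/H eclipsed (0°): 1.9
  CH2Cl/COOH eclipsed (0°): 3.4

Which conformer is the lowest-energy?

B

A (eclipsed): H–H eclipsed, CH2Cl–H eclipsed, iPr–COOH eclipsed; 1.1 + 1.9 + 4.2 = 7.2 kcal/mol.
B (eclipsed): H–COOH eclipsed, CH2Cl–H eclipsed, iPr–H eclipsed; 1.7 + 1.9 + 1.8 = 5.4 kcal/mol.
B has the lowest total (5.4 kcal/mol).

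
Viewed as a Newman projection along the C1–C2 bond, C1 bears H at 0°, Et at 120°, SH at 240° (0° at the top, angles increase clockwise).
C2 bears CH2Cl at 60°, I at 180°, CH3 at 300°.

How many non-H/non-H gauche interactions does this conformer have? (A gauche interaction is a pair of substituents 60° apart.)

Non-H gauche pairs: Et(120°)/CH2Cl(60°); Et(120°)/I(180°); SH(240°)/I(180°); SH(240°)/CH3(300°) — 4 interactions.

4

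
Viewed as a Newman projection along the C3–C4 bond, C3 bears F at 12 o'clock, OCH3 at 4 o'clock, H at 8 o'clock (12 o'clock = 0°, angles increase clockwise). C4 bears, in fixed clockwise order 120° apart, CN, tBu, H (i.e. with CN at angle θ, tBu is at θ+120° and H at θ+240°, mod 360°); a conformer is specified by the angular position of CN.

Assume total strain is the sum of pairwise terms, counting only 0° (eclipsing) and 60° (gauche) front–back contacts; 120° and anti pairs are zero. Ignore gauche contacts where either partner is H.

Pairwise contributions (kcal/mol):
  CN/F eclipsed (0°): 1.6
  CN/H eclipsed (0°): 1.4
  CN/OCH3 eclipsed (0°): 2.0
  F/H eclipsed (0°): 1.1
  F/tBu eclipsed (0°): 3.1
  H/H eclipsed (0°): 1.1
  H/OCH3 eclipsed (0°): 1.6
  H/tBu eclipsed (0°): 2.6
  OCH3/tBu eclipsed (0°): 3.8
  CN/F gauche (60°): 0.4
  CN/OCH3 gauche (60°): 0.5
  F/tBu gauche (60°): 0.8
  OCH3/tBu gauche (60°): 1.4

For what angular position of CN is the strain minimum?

180°

CN at 0° (eclipsed): F(0°)/CN(0°) eclipsed 1.6; OCH3(120°)/tBu(120°) eclipsed 3.8; H(240°)/H(240°) eclipsed 1.1 → 6.5 kcal/mol.
CN at 60° (staggered): F(0°)/CN(60°) gauche 0.4; OCH3(120°)/CN(60°) gauche 0.5; OCH3(120°)/tBu(180°) gauche 1.4 → 2.3 kcal/mol.
CN at 120° (eclipsed): F(0°)/H(0°) eclipsed 1.1; OCH3(120°)/CN(120°) eclipsed 2.0; H(240°)/tBu(240°) eclipsed 2.6 → 5.7 kcal/mol.
CN at 180° (staggered): F(0°)/tBu(300°) gauche 0.8; OCH3(120°)/CN(180°) gauche 0.5 → 1.3 kcal/mol.
CN at 240° (eclipsed): F(0°)/tBu(0°) eclipsed 3.1; OCH3(120°)/H(120°) eclipsed 1.6; H(240°)/CN(240°) eclipsed 1.4 → 6.1 kcal/mol.
CN at 300° (staggered): F(0°)/CN(300°) gauche 0.4; F(0°)/tBu(60°) gauche 0.8; OCH3(120°)/tBu(60°) gauche 1.4 → 2.6 kcal/mol.
The minimum (1.3 kcal/mol) occurs with CN at 180°.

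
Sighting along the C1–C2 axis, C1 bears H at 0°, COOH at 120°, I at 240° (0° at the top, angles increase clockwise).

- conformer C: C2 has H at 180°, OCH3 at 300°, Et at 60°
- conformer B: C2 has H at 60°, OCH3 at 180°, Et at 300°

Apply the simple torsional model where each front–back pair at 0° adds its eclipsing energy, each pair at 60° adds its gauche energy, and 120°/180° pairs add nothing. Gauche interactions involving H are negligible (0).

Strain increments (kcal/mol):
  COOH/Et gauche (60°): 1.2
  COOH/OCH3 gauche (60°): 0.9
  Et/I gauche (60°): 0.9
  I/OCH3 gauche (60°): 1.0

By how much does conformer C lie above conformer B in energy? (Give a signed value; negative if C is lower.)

-0.6 kcal/mol

C is staggered. COOH at 120° is gauche with Et at 60° (1.2); I at 240° is gauche with OCH3 at 300° (1.0). Total 2.2 kcal/mol.
B is staggered. COOH at 120° is gauche with OCH3 at 180° (0.9); I at 240° is gauche with OCH3 at 180° (1.0); I at 240° is gauche with Et at 300° (0.9). Total 2.8 kcal/mol.
E(C) − E(B) = 2.2 − 2.8 = -0.6 kcal/mol.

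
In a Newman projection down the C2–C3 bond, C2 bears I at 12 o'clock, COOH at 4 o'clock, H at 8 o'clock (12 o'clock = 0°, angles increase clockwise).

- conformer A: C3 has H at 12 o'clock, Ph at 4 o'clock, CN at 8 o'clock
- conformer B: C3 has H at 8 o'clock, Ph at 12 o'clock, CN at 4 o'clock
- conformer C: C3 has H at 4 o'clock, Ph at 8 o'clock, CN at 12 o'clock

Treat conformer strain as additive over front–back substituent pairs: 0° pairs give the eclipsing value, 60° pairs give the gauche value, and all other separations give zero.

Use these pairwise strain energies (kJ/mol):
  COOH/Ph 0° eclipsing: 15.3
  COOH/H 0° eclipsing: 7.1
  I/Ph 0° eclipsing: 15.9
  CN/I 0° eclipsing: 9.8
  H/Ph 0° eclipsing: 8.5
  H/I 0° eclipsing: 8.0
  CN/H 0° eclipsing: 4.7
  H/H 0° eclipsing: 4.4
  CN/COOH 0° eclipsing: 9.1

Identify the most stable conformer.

C

A (eclipsed): I–H eclipsed, COOH–Ph eclipsed, H–CN eclipsed; 8.0 + 15.3 + 4.7 = 28.0 kJ/mol.
B (eclipsed): I–Ph eclipsed, COOH–CN eclipsed, H–H eclipsed; 15.9 + 9.1 + 4.4 = 29.4 kJ/mol.
C (eclipsed): I–CN eclipsed, COOH–H eclipsed, H–Ph eclipsed; 9.8 + 7.1 + 8.5 = 25.4 kJ/mol.
C has the lowest total (25.4 kJ/mol).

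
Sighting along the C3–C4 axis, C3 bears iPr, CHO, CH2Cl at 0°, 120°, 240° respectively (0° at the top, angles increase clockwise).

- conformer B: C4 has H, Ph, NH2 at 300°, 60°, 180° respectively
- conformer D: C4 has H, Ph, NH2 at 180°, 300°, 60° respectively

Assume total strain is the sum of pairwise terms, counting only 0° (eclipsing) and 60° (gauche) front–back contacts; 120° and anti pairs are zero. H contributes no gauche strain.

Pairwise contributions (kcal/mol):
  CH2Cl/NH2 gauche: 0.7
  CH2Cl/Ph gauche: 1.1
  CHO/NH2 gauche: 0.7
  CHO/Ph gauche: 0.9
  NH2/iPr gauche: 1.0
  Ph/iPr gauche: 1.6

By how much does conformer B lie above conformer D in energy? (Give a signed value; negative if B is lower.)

-0.5 kcal/mol

B is staggered. iPr at 0° is gauche with Ph at 60° (1.6); CHO at 120° is gauche with Ph at 60° (0.9); CHO at 120° is gauche with NH2 at 180° (0.7); CH2Cl at 240° is gauche with NH2 at 180° (0.7). Total 3.9 kcal/mol.
D is staggered. iPr at 0° is gauche with Ph at 300° (1.6); iPr at 0° is gauche with NH2 at 60° (1.0); CHO at 120° is gauche with NH2 at 60° (0.7); CH2Cl at 240° is gauche with Ph at 300° (1.1). Total 4.4 kcal/mol.
E(B) − E(D) = 3.9 − 4.4 = -0.5 kcal/mol.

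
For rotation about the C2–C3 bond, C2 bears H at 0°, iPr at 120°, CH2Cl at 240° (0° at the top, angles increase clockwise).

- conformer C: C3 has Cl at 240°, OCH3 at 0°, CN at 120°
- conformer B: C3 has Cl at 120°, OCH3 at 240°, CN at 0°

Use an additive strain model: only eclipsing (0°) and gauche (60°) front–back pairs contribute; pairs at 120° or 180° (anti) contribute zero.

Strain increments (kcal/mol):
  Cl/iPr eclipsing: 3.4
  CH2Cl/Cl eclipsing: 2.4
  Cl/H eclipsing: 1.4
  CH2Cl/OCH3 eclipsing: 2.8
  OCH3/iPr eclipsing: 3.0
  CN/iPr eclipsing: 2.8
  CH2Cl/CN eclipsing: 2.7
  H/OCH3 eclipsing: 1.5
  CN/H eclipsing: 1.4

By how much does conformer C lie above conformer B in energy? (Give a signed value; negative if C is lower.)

-0.9 kcal/mol

C (eclipsed): H(0°)/OCH3(0°) eclipsed 1.5; iPr(120°)/CN(120°) eclipsed 2.8; CH2Cl(240°)/Cl(240°) eclipsed 2.4 → 6.7 kcal/mol.
B (eclipsed): H(0°)/CN(0°) eclipsed 1.4; iPr(120°)/Cl(120°) eclipsed 3.4; CH2Cl(240°)/OCH3(240°) eclipsed 2.8 → 7.6 kcal/mol.
E(C) − E(B) = 6.7 − 7.6 = -0.9 kcal/mol.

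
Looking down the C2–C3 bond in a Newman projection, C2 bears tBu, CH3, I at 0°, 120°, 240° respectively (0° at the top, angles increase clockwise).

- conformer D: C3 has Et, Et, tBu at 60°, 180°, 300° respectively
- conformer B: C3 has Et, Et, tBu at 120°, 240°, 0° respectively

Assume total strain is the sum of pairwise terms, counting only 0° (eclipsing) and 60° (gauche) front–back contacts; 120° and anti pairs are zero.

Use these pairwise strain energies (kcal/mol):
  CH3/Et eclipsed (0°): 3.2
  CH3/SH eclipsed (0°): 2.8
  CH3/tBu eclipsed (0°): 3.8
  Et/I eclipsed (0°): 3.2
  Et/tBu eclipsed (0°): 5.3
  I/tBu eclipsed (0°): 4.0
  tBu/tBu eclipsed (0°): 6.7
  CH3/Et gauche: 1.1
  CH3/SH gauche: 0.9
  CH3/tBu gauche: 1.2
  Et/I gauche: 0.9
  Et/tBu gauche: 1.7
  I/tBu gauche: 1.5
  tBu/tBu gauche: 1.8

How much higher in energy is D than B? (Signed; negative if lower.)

-5.0 kcal/mol

D (staggered): tBu(0°)/Et(60°) gauche 1.7; tBu(0°)/tBu(300°) gauche 1.8; CH3(120°)/Et(60°) gauche 1.1; CH3(120°)/Et(180°) gauche 1.1; I(240°)/Et(180°) gauche 0.9; I(240°)/tBu(300°) gauche 1.5 → 8.1 kcal/mol.
B (eclipsed): tBu(0°)/tBu(0°) eclipsed 6.7; CH3(120°)/Et(120°) eclipsed 3.2; I(240°)/Et(240°) eclipsed 3.2 → 13.1 kcal/mol.
E(D) − E(B) = 8.1 − 13.1 = -5.0 kcal/mol.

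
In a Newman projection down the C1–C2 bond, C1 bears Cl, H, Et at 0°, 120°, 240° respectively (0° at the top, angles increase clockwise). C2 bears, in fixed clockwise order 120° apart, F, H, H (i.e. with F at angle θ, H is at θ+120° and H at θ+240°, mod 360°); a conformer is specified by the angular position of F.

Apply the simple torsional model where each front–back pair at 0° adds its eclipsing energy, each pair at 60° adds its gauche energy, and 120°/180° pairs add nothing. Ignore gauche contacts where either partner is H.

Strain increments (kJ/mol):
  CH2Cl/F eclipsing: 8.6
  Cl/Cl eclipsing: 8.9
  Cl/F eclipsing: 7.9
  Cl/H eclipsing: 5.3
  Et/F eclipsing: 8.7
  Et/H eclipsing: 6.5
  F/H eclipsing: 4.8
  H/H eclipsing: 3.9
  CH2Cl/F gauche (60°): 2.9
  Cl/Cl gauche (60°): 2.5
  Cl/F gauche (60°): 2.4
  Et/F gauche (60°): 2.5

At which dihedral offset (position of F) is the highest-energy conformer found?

0°

F at 0° (eclipsed): Cl–F eclipsed, H–H eclipsed, Et–H eclipsed; 7.9 + 3.9 + 6.5 = 18.3 kJ/mol.
F at 60° (staggered): Cl–F gauche; 2.4 = 2.4 kJ/mol.
F at 120° (eclipsed): Cl–H eclipsed, H–F eclipsed, Et–H eclipsed; 5.3 + 4.8 + 6.5 = 16.6 kJ/mol.
F at 180° (staggered): Et–F gauche; 2.5 = 2.5 kJ/mol.
F at 240° (eclipsed): Cl–H eclipsed, H–H eclipsed, Et–F eclipsed; 5.3 + 3.9 + 8.7 = 17.9 kJ/mol.
F at 300° (staggered): Cl–F gauche, Et–F gauche; 2.4 + 2.5 = 4.9 kJ/mol.
The maximum (18.3 kJ/mol) occurs with F at 0°.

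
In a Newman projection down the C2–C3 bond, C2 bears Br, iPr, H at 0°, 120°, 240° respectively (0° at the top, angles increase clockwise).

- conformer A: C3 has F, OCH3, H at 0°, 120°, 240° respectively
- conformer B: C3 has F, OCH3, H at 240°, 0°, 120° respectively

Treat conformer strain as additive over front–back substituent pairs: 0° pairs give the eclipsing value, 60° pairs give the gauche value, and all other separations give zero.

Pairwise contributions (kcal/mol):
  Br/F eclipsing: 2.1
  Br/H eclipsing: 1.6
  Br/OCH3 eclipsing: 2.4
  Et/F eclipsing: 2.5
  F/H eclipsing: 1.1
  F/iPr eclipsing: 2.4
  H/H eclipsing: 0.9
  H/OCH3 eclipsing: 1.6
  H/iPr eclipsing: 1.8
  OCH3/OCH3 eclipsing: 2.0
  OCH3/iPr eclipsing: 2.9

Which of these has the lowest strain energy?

A (eclipsed): Br(0°)/F(0°) eclipsed 2.1; iPr(120°)/OCH3(120°) eclipsed 2.9; H(240°)/H(240°) eclipsed 0.9 → 5.9 kcal/mol.
B (eclipsed): Br(0°)/OCH3(0°) eclipsed 2.4; iPr(120°)/H(120°) eclipsed 1.8; H(240°)/F(240°) eclipsed 1.1 → 5.3 kcal/mol.
B has the lowest total (5.3 kcal/mol).

B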